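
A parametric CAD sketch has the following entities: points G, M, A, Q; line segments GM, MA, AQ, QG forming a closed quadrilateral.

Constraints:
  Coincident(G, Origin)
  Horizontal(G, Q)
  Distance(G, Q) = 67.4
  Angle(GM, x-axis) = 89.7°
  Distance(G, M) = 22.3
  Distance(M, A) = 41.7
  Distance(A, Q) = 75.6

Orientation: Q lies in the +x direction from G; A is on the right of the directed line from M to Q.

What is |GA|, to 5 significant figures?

19.842

G is at the origin; GQ is horizontal with |GQ| = 67.4 and Q in +x, so Q = (67.4, 0). GM runs at 89.7° with |GM| = 22.3, so M = (0.11676, 22.300). A is determined by |MA| = 41.7 and |AQ| = 75.6 together: it lies at the intersection of circle(M, 41.7) and circle(Q, 75.6). With |MQ| = 70.882, the foot of the radical line on MQ is 7.3914 from M and the perpendicular offset is √(41.7² − 7.3914²) = 41.040. Taking the right-of-MQ solution: A = (-5.7783, -18.982).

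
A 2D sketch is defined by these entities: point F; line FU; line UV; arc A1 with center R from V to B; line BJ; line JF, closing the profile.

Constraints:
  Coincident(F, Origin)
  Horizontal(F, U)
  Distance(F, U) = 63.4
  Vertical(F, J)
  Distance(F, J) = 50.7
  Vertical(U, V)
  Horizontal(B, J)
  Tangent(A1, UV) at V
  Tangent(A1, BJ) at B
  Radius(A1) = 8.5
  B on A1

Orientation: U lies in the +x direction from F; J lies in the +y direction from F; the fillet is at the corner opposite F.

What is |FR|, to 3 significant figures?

69.2

FJ is vertical with |FJ| = 50.7 and J on the +y side, so J = (0.00, 50.7). The virtual corner opposite F is at (63.4, 50.7). Tangency of A1 to UV means the radius RV is perpendicular to UV and the tangent condition forces RB to be normal to BJ, with radius 8.5, so the center R sits 8.5 in from both sides at R = (54.9, 42.2). Then |FR| = |R − F| = 69.2.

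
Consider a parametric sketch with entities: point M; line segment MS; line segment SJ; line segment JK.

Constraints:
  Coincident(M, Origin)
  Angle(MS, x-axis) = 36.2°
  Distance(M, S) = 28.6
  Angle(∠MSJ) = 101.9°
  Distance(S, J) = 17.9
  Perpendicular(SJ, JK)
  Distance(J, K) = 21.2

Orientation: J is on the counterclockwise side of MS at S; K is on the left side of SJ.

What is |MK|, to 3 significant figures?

24.7

M is at the origin; MS runs at 36.2° with length 28.6, so S = 28.6·(cos 36.2°, sin 36.2°) = (23.1, 16.9). ∠MSJ = 101.9°, so SJ runs at 36.2° + (180° − 101.9°) = 114° from the x-axis; with |SJ| = 17.9, J = S + 17.9·(cos 114°, sin 114°) = (15.7, 33.2). SJ ⟂ JK; with |JK| = 21.2 on the left of SJ, K = J + 21.2·(-0.911, -0.412) = (-3.61, 24.5). Then |MK| = |K − M| = 24.7.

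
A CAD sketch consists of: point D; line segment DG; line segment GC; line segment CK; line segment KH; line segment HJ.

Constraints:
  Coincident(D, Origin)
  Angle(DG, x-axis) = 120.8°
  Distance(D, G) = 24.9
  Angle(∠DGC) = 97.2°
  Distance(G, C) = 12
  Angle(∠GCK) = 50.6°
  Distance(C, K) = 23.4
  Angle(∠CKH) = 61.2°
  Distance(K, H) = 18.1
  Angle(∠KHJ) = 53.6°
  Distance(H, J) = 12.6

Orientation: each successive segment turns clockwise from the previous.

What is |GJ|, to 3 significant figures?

5.17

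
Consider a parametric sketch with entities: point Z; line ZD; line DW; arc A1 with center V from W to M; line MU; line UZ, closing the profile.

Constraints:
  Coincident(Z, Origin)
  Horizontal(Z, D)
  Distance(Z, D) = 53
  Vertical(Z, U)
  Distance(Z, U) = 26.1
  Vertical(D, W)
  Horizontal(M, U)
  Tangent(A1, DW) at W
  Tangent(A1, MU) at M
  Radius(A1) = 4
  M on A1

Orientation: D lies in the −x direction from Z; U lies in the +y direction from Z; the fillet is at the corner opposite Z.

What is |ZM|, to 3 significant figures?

55.5

Z is at the origin; ZD is horizontal with |ZD| = 53.0 and D on the −x side, so D = (-53.0, 0.00). ZU is vertical with |ZU| = 26.1 and U on the +y side, so U = (0.00, 26.1). The virtual corner opposite Z is at (-53.0, 26.1). A1 meets DW tangentially, so VW is at right angles to DW and since A1 is tangent to MU there, VM ⟂ MU, with radius 4.0, so the center V sits 4.0 in from both sides at V = (-49.0, 22.1). That places the tangent points at W = (-53.0, 22.1) on DW and M = (-49.0, 26.1) on MU. Then |ZM| = |M − Z| = 55.5.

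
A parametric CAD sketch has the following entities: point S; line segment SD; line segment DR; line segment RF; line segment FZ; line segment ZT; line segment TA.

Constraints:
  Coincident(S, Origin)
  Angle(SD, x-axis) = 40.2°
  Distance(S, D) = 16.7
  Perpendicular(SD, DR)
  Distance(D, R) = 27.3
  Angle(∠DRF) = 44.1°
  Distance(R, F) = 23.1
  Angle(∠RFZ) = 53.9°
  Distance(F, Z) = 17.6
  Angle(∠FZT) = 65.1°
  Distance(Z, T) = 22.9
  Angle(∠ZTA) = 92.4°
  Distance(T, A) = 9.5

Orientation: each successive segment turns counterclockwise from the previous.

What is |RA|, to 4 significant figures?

14.51

S is at the origin; SD runs at 40.2° with length 16.7, so D = (12.76, 10.78). SD is perpendicular to DR, so DR runs at 130.2°; with |DR| = 27.3, R = (-4.866, 31.63). ∠DRF = 44.1° gives RF at -93.90° from the x-axis; with |RF| = 23.1, F = (-6.437, 8.584). ∠RFZ = 53.9° gives FZ at 32.20° from the x-axis; with |FZ| = 17.6, Z = (8.456, 17.96). ∠FZT = 65.1° gives ZT at 147.1° from the x-axis; with |ZT| = 22.9, T = (-10.77, 30.40). ∠ZTA = 92.4° gives TA at -125.3° from the x-axis; with |TA| = 9.5, A = (-16.26, 22.65). Then |RA| = |A − R| = 14.51.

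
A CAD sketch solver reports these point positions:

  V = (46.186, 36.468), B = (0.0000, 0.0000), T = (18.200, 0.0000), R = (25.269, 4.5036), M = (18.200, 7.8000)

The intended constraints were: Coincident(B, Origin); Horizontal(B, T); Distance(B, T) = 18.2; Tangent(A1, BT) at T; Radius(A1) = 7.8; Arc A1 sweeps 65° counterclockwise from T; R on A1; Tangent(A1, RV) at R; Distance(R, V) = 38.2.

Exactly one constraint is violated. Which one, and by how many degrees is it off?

Tangent(A1, RV) at R — off by 8.20°.

B = (0.00, 0.00) ✓; B.y = 0.00, T.y = 0.00 ✓; |BT| = 18.20 ✓; ∠(MT, TB) = 90.00° ✓; |MT| = 7.800 ✓; bearing(M→R) − bearing(M→T) = 65.00° ✓; |MR| = 7.800 ✓; ∠(MR, RV) = 98.20° ✗; |RV| = 38.20 ✓.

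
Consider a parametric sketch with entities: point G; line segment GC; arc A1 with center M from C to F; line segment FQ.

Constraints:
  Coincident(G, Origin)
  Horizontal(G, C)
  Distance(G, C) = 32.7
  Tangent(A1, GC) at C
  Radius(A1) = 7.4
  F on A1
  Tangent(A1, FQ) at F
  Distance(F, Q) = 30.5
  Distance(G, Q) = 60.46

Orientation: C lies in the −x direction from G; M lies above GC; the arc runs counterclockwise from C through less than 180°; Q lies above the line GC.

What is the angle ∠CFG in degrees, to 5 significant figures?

85.967°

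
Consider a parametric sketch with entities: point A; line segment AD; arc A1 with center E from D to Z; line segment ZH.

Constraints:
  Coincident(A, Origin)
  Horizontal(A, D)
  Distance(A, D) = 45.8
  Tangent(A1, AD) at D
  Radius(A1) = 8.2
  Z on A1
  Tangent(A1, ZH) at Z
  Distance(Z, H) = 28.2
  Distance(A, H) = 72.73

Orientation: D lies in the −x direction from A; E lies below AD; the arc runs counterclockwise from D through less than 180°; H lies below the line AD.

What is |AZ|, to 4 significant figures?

53.10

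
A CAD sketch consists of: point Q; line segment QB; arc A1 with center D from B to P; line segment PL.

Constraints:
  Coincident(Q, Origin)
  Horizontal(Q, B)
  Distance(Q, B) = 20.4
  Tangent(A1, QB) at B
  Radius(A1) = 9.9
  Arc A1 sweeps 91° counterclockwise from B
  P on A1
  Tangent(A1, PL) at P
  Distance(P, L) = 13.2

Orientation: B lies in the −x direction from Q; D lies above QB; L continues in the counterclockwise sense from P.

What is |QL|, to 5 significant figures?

25.626

On A1, B sits at bearing -90° from D; a 91° counterclockwise sweep puts P at bearing 1°, so P = D + 9.9·(cos 1°, sin 1°) = (-10.502, 10.073). A1 meets PL tangentially, so DP is at right angles to PL, so PL runs along (−sin 1°, cos 1°); with |PL| = 13.2, L = (-10.732, 23.271). Then |QL| = |L − Q| = 25.626.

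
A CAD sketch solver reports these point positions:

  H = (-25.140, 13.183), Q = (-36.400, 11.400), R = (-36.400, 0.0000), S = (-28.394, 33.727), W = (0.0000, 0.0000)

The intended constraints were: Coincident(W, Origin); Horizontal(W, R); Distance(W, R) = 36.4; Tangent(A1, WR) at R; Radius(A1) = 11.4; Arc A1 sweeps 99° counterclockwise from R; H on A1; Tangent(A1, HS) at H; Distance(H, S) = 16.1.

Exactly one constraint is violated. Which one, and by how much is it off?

Distance(H, S) = 16.1 — off by 4.70.

W = (0.00, 0.00) ✓; W.y = 0.00, R.y = 0.00 ✓; |WR| = 36.40 ✓; ∠(QR, RW) = 90.00° ✓; |QR| = 11.40 ✓; bearing(Q→H) − bearing(Q→R) = 99.00° ✓; |QH| = 11.40 ✓; ∠(QH, HS) = 90.00° ✓; |HS| = 20.80 ✗.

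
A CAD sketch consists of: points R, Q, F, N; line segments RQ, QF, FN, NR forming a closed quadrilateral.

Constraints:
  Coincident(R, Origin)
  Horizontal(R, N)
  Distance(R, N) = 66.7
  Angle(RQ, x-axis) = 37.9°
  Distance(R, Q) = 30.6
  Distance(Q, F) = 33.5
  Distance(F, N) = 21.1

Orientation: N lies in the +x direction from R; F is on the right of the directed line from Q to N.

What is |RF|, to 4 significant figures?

46.92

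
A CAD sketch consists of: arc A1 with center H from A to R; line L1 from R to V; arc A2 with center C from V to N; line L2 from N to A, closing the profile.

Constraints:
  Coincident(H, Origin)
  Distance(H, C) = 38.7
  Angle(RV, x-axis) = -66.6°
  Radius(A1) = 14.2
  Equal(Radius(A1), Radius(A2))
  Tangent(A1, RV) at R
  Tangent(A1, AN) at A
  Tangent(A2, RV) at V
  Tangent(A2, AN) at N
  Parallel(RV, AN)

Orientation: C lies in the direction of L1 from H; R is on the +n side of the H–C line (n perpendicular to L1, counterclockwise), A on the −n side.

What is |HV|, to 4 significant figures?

41.22

Tangency of A1 to both parallel lines with radius 14.2 puts R and A at H ± 14.2·n: R = (13.03, 5.640), A = (-13.03, -5.640). Equal radii place V and N the same way about C: V = C + 14.2·n = (28.40, -29.88), N = C − 14.2·n = (2.338, -41.16). Then |HV| = |V − H| = 41.22.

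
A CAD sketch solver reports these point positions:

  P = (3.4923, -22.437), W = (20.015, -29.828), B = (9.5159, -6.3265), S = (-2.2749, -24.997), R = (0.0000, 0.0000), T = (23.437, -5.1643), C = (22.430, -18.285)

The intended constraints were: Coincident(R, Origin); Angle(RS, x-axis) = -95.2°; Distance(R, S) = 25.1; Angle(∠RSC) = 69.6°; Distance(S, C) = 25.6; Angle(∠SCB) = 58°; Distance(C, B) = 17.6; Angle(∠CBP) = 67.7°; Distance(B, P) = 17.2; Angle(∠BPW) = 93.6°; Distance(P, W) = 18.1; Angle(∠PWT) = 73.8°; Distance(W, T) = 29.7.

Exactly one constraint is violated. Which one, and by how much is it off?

Distance(W, T) = 29.7 — off by 4.80.

R = (0.00, 0.00) ✓; RS at -95.20° ✓; |RS| = 25.10 ✓; ∠RSC = 69.60° ✓; |SC| = 25.60 ✓; ∠SCB = 58.00° ✓; |CB| = 17.60 ✓; ∠CBP = 67.70° ✓; |BP| = 17.20 ✓; ∠BPW = 93.60° ✓; |PW| = 18.10 ✓; ∠PWT = 73.80° ✓; |WT| = 24.90 ✗.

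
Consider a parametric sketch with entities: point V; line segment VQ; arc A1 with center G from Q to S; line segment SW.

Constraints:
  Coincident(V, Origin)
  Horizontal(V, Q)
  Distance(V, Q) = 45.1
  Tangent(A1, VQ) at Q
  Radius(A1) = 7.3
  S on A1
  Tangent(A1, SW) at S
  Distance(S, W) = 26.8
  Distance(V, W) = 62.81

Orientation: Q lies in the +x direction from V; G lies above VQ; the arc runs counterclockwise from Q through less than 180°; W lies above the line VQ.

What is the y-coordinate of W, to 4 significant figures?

33.98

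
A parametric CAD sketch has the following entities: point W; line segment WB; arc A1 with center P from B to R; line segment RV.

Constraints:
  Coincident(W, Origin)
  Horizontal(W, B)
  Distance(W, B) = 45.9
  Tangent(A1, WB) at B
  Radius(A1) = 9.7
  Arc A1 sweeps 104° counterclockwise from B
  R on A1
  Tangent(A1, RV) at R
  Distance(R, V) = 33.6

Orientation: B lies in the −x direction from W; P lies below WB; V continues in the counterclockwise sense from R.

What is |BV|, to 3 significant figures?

44.7

On A1, B sits at bearing 90° from P; a 104° counterclockwise sweep puts R at bearing 194°, so R = P + 9.7·(cos 194°, sin 194°) = (-55.3, -12.0). Since A1 is tangent to RV there, PR ⟂ RV, so RV runs along (−sin 194°, cos 194°); with |RV| = 33.6, V = (-47.2, -44.6). Then |BV| = |V − B| = 44.7.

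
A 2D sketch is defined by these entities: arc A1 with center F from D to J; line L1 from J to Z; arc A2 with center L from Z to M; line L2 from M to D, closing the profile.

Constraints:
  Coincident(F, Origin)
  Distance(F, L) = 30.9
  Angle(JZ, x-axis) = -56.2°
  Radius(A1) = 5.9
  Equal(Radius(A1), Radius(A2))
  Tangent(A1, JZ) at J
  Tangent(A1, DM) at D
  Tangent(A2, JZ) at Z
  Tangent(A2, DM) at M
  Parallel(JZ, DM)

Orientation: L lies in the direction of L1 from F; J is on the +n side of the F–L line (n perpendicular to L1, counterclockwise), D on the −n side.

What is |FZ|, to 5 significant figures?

31.458

The slot axis is L1's direction at -56.2°, so u = (cos -56.2°, sin -56.2°) = (0.55630, -0.83098) and n = (−sin -56.2°, cos -56.2°) = (0.83098, 0.55630). F is at the origin and L lies 30.9 along u from F, so L = 30.9·u = (17.190, -25.677). Tangency of A1 to both parallel lines with radius 5.9 puts J and D at F ± 5.9·n: J = (4.9028, 3.2821), D = (-4.9028, -3.2821). Equal radii place Z and M the same way about L: Z = L + 5.9·n = (22.092, -22.395), M = L − 5.9·n = (12.287, -28.960). Then |FZ| = |Z − F| = 31.458.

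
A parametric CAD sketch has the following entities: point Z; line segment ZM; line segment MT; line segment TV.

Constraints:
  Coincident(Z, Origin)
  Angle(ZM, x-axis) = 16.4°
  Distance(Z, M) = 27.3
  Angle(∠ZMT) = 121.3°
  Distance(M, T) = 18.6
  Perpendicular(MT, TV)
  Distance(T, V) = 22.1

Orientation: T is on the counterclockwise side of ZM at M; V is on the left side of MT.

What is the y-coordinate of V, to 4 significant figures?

31.37

Z is at the origin; ZM runs at 16.4° with length 27.3, so M = 27.3·(cos 16.4°, sin 16.4°) = (26.19, 7.708). ∠ZMT = 121.3°, so MT runs at 16.4° + (180° − 121.3°) = 75.10° from the x-axis; with |MT| = 18.6, T = M + 18.6·(cos 75.10°, sin 75.10°) = (30.97, 25.68). MT is perpendicular to TV; with |TV| = 22.1 on the left of MT, V = T + 22.1·(-0.9664, 0.2571) = (9.615, 31.37). So V.y = 31.37.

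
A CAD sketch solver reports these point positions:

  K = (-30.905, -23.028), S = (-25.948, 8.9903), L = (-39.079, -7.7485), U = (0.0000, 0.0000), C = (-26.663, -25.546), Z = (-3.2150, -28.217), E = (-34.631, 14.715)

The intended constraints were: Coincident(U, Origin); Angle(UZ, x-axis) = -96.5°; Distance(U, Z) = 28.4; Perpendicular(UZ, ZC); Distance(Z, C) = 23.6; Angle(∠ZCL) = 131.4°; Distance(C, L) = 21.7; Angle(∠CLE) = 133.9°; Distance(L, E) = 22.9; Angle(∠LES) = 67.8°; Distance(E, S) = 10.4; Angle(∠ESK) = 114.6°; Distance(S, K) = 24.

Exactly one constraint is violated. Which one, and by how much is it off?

Distance(S, K) = 24 — off by 8.40.

U = (0.00, 0.00) ✓; UZ at -96.50° ✓; |UZ| = 28.40 ✓; ∠(UZ, ZC) = 90.00° ✓; |ZC| = 23.60 ✓; ∠ZCL = 131.4° ✓; |CL| = 21.70 ✓; ∠CLE = 133.9° ✓; |LE| = 22.90 ✓; ∠LES = 67.80° ✓; |ES| = 10.40 ✓; ∠ESK = 114.6° ✓; |SK| = 32.40 ✗.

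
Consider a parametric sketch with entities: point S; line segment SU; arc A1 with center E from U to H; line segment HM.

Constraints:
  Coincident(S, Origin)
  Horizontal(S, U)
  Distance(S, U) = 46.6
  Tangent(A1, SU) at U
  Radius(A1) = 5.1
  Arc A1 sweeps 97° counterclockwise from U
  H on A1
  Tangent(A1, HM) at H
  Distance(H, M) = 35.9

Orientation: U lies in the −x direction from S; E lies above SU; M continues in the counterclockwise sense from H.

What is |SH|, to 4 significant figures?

41.93

S is at the origin; SU is horizontal with |SU| = 46.6 and U on the −x side, so U = (-46.60, 0.000). A1 meets SU tangentially, so EU is at right angles to SU, so E = U + (0, 5.1) = (-46.60, 5.100). On A1, U sits at bearing -90° from E; a 97° counterclockwise sweep puts H at bearing 7°, so H = E + 5.1·(cos 7°, sin 7°) = (-41.54, 5.722). Then |SH| = |H − S| = 41.93.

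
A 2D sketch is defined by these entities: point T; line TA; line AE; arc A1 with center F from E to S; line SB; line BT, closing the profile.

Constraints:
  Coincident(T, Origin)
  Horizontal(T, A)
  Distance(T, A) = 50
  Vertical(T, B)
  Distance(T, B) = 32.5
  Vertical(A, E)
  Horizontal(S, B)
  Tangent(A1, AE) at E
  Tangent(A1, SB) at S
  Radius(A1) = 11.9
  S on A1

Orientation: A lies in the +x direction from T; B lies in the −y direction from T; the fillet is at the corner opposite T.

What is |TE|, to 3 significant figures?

54.1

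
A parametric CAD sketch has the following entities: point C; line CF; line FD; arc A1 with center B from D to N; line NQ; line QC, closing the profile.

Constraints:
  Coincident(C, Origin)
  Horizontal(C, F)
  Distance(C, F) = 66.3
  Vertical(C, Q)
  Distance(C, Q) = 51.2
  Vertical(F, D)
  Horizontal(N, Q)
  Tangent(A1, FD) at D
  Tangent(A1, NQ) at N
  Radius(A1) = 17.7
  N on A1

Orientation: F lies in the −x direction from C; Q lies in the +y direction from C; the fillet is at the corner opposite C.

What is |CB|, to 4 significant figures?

59.03

CQ is vertical with |CQ| = 51.2 and Q on the +y side, so Q = (0.000, 51.20). The virtual corner opposite C is at (-66.30, 51.20). A1 meets FD tangentially, so BD is at right angles to FD and the tangent condition forces BN to be normal to NQ, with radius 17.7, so the center B sits 17.7 in from both sides at B = (-48.60, 33.50). Then |CB| = |B − C| = 59.03.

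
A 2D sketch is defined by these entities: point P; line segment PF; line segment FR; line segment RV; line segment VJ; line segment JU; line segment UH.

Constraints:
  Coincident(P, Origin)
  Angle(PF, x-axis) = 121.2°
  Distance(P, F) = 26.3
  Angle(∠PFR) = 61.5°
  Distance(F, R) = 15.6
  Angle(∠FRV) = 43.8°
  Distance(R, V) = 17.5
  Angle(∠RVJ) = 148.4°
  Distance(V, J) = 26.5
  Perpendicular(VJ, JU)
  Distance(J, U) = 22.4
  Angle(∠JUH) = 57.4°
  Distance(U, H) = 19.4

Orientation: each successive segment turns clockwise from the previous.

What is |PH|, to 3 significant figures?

30.1

VJ ⟂ JU, so JU runs at 105°; with |JU| = 22.4, U = (-41.5, 25.4). ∠JUH = 57.4° gives UH at -17.7° from the x-axis; with |UH| = 19.4, H = (-23.0, 19.5). Then |PH| = |H − P| = 30.1.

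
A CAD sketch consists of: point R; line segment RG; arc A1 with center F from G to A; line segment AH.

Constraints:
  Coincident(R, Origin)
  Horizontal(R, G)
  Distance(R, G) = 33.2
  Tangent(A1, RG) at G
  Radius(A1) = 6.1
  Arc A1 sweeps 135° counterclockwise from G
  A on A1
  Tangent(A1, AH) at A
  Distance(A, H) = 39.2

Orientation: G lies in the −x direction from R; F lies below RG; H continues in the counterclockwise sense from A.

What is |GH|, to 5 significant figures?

44.742

R is at the origin; RG is horizontal with |RG| = 33.2 and G on the −x side, so G = (-33.200, 0.0000). Since A1 is tangent to RG there, FG ⟂ RG, so F = G + (0, -6.1) = (-33.200, -6.1000). On A1, G sits at bearing 90° from F; a 135° counterclockwise sweep puts A at bearing 225°, so A = F + 6.1·(cos 225°, sin 225°) = (-37.513, -10.413). Since A1 is tangent to AH there, FA ⟂ AH, so AH runs along (−sin 225°, cos 225°); with |AH| = 39.2, H = (-9.7948, -38.132). Then |GH| = |H − G| = 44.742.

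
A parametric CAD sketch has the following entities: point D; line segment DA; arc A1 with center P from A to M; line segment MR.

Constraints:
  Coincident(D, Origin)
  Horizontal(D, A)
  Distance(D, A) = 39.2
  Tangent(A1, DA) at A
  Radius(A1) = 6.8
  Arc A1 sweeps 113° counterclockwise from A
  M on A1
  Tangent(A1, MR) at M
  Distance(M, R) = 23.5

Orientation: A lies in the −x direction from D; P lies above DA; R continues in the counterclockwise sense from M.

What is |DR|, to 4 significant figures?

52.35

On A1, A sits at bearing -90° from P; a 113° counterclockwise sweep puts M at bearing 23°, so M = P + 6.8·(cos 23°, sin 23°) = (-32.94, 9.457). A1 meets MR tangentially, so PM is at right angles to MR, so MR runs along (−sin 23°, cos 23°); with |MR| = 23.5, R = (-42.12, 31.09). Then |DR| = |R − D| = 52.35.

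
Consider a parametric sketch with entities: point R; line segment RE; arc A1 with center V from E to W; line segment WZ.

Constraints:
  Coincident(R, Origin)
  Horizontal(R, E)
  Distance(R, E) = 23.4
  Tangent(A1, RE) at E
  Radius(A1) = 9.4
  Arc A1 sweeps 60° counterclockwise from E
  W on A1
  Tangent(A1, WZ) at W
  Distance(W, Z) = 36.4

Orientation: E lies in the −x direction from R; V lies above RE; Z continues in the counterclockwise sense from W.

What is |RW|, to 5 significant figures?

15.967

A1 meets RE tangentially, so VE is at right angles to RE, so V = E + (0, 9.4) = (-23.400, 9.4000). On A1, E sits at bearing -90° from V; a 60° counterclockwise sweep puts W at bearing -30°, so W = V + 9.4·(cos -30°, sin -30°) = (-15.259, 4.7000). Then |RW| = |W − R| = 15.967.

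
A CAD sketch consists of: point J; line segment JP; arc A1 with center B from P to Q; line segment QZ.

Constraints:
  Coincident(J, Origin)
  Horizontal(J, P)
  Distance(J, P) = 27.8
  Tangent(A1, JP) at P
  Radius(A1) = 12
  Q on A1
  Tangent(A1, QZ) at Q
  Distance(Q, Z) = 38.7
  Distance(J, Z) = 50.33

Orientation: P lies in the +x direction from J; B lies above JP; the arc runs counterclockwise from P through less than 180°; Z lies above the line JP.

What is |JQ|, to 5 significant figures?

41.865

Checks: |BQ| = 12.00 ✓; ∠(BQ, QZ) = 90.00° ✓; |QZ| = 38.70 ✓; |JZ| = 50.33 ✓.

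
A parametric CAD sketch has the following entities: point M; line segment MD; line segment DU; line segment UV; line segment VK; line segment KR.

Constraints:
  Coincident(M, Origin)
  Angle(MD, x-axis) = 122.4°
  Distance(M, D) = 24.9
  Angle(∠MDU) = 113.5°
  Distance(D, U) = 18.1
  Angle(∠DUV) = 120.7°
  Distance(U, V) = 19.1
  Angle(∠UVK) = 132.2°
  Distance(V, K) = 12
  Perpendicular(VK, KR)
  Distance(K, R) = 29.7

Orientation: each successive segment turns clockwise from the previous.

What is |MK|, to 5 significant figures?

34.623

∠DUV = 120.7° gives UV at -3.4000° from the x-axis; with |UV| = 19.1, V = (15.872, 34.879). ∠UVK = 132.2° gives VK at -51.200° from the x-axis; with |VK| = 12.0, K = (23.391, 25.527). Then |MK| = |K − M| = 34.623.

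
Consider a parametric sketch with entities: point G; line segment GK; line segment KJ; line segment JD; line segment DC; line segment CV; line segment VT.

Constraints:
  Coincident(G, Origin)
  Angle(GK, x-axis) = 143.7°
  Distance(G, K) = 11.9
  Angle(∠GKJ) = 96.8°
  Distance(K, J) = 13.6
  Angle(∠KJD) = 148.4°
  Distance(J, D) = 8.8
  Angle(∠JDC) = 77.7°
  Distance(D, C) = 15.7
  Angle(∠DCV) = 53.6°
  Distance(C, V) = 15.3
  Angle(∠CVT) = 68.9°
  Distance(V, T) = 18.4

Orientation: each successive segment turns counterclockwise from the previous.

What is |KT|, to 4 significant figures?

26.06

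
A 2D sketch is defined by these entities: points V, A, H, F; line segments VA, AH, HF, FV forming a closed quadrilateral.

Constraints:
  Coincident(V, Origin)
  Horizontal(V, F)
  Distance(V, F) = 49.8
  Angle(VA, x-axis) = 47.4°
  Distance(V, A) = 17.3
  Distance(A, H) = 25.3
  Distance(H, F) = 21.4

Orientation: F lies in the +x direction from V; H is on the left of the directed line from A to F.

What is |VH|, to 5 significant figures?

40.371

V is at the origin; V and F share the same y with |VF| = 49.8 and F in +x, so F = (49.8, 0). VA runs at 47.4° with |VA| = 17.3, so A = (11.710, 12.734). H is determined by |AH| = 25.3 and |HF| = 21.4 together: it lies at the intersection of circle(A, 25.3) and circle(F, 21.4). With |AF| = 40.162, the foot of the radical line on AF is 22.349 from A and the perpendicular offset is √(25.3² − 22.349²) = 11.859. Taking the left-of-AF solution: H = (36.665, 16.895).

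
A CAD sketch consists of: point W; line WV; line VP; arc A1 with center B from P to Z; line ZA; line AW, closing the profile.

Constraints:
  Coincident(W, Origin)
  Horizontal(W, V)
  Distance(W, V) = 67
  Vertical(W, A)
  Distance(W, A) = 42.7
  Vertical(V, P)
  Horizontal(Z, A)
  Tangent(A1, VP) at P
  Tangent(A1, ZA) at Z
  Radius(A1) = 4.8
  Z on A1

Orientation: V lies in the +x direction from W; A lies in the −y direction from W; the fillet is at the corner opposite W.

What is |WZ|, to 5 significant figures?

75.446

W is at the origin; W and V share the same y with |WV| = 67.0 and V on the +x side, so V = (67.000, 0.0000). W and A share the same x with |WA| = 42.7 and A on the −y side, so A = (0.0000, -42.700). The virtual corner opposite W is at (67.000, -42.700). The tangent condition forces BP to be normal to VP and A1 meets ZA tangentially, so BZ is at right angles to ZA, with radius 4.8, so the center B sits 4.8 in from both sides at B = (62.200, -37.900). That places the tangent points at P = (67.000, -37.900) on VP and Z = (62.200, -42.700) on ZA. Then |WZ| = |Z − W| = 75.446.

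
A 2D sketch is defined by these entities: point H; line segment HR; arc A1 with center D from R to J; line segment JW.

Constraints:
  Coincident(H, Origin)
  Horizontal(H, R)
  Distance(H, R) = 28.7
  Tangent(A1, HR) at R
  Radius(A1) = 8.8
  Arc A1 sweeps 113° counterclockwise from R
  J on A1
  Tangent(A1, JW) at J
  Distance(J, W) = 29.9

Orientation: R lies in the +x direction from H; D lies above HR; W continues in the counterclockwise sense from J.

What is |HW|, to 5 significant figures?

47.031

H is at the origin; H and R share the same y with |HR| = 28.7 and R on the +x side, so R = (28.700, 0.0000). Tangency of A1 to HR means the radius DR is perpendicular to HR, so D = R + (0, 8.8) = (28.700, 8.8000). On A1, R sits at bearing -90° from D; a 113° counterclockwise sweep puts J at bearing 23°, so J = D + 8.8·(cos 23°, sin 23°) = (36.800, 12.238). Tangency of A1 to JW means the radius DJ is perpendicular to JW, so JW runs along (−sin 23°, cos 23°); with |JW| = 29.9, W = (25.118, 39.762). Then |HW| = |W − H| = 47.031.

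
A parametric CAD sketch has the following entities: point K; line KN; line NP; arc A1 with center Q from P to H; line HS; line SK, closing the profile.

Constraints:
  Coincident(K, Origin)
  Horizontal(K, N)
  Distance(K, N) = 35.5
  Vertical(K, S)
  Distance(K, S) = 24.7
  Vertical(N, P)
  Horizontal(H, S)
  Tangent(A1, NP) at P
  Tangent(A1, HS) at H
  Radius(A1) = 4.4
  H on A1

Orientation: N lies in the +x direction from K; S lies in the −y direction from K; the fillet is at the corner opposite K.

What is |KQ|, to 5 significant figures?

37.139

K is at the origin; KN is horizontal with |KN| = 35.5 and N on the +x side, so N = (35.500, 0.0000). K and S share the same x with |KS| = 24.7 and S on the −y side, so S = (0.0000, -24.700). The virtual corner opposite K is at (35.500, -24.700). The tangent condition forces QP to be normal to NP and tangency of A1 to HS means the radius QH is perpendicular to HS, with radius 4.4, so the center Q sits 4.4 in from both sides at Q = (31.100, -20.300). Then |KQ| = |Q − K| = 37.139.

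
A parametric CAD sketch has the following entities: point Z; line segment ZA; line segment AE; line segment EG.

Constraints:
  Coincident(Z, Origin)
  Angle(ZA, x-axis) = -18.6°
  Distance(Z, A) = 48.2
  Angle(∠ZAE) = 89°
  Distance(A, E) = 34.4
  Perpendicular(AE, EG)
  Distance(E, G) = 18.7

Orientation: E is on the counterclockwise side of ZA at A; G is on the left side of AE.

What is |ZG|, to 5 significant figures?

44.677

Z is at the origin; ZA runs at -18.6° with length 48.2, so A = 48.2·(cos -18.6°, sin -18.6°) = (45.682, -15.374). ∠ZAE = 89.0°, so AE runs at -18.6° + (180° − 89.0°) = 72.400° from the x-axis; with |AE| = 34.4, E = A + 34.4·(cos 72.400°, sin 72.400°) = (56.084, 17.416). AE is perpendicular to EG; with |EG| = 18.7 on the left of AE, G = E + 18.7·(-0.95319, 0.30237) = (38.259, 23.070). Then |ZG| = |G − Z| = 44.677.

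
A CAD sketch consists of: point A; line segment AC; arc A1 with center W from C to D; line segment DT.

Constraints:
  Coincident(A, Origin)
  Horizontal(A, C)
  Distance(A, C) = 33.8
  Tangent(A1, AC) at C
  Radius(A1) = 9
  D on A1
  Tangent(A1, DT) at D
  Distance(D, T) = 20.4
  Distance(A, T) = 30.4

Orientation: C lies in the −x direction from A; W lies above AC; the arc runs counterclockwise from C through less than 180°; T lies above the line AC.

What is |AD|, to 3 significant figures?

26.1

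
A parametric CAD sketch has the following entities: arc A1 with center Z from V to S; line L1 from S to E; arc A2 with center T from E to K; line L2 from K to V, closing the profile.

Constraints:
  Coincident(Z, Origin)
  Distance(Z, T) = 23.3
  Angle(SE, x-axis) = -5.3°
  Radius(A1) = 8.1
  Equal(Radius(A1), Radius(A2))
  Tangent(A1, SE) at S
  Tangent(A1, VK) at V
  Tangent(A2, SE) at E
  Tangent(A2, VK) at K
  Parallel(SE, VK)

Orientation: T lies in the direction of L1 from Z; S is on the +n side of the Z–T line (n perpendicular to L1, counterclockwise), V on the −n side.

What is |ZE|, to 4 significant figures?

24.67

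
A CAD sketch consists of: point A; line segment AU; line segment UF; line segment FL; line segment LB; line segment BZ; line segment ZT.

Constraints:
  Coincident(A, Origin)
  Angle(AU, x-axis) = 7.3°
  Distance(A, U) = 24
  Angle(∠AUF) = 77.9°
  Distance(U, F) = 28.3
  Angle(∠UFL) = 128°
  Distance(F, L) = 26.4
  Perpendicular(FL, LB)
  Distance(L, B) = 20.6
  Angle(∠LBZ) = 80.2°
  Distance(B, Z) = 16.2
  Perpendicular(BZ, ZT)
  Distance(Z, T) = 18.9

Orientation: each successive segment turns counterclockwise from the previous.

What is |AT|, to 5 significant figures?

34.881

∠LBZ = 80.2° gives BZ at -8.8000° from the x-axis; with |BZ| = 16.2, Z = (-1.1770, 16.161). BZ ⟂ ZT, so ZT runs at 81.200°; with |ZT| = 18.9, T = (1.7144, 34.838). Then |AT| = |T − A| = 34.881.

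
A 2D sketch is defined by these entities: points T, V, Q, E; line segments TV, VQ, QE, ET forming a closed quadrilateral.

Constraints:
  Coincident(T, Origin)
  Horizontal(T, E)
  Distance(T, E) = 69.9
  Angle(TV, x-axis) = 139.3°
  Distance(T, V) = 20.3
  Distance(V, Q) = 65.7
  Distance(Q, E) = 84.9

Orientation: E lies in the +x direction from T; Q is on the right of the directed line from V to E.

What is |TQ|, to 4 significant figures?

50.28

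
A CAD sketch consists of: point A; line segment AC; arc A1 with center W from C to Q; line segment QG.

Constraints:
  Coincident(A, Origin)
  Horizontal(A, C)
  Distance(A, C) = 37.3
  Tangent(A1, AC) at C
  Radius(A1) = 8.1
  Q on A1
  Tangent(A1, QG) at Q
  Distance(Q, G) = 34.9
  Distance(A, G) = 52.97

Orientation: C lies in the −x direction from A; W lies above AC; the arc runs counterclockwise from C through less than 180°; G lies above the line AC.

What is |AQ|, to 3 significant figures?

30.4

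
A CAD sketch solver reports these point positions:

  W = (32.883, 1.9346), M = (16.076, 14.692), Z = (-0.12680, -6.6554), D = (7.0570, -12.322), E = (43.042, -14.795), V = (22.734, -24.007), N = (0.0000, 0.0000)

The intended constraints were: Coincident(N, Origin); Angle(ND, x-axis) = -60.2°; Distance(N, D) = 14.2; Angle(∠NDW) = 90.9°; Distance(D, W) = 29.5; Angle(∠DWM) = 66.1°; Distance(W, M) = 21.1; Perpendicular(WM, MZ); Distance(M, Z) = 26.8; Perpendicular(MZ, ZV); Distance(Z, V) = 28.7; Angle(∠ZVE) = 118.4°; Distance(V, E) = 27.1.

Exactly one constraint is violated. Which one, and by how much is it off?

Distance(V, E) = 27.1 — off by 4.80.

N = (0.00, 0.00) ✓; ND at -60.20° ✓; |ND| = 14.20 ✓; ∠NDW = 90.90° ✓; |DW| = 29.50 ✓; ∠DWM = 66.10° ✓; |WM| = 21.10 ✓; ∠(WM, MZ) = 90.00° ✓; |MZ| = 26.80 ✓; ∠(MZ, ZV) = 90.00° ✓; |ZV| = 28.70 ✓; ∠ZVE = 118.4° ✓; |VE| = 22.30 ✗.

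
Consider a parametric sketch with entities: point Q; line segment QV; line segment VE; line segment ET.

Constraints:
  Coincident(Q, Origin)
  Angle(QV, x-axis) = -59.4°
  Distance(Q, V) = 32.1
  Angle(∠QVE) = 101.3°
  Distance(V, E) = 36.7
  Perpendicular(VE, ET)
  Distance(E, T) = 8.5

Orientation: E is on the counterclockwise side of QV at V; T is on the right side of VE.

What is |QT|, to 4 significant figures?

58.71

Q is at the origin; QV runs at -59.4° with length 32.1, so V = 32.1·(cos -59.4°, sin -59.4°) = (16.34, -27.63). ∠QVE = 101.3°, so VE runs at -59.4° + (180° − 101.3°) = 19.30° from the x-axis; with |VE| = 36.7, E = V + 36.7·(cos 19.30°, sin 19.30°) = (50.98, -15.50). VE ⟂ ET; with |ET| = 8.5 on the right of VE, T = E + 8.5·(0.3305, -0.9438) = (53.79, -23.52). Then |QT| = |T − Q| = 58.71.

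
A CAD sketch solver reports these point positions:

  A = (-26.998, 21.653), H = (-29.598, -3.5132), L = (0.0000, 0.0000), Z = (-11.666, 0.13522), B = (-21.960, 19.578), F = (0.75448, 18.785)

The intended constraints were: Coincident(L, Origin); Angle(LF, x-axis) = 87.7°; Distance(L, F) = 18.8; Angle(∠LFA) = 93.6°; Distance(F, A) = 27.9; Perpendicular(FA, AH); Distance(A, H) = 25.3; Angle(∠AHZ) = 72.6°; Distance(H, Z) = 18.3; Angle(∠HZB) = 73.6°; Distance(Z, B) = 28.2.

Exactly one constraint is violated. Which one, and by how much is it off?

Distance(Z, B) = 28.2 — off by 6.20.

L = (0.00, 0.00) ✓; LF at 87.70° ✓; |LF| = 18.80 ✓; ∠LFA = 93.60° ✓; |FA| = 27.90 ✓; ∠(FA, AH) = 90.00° ✓; |AH| = 25.30 ✓; ∠AHZ = 72.60° ✓; |HZ| = 18.30 ✓; ∠HZB = 73.60° ✓; |ZB| = 22.00 ✗.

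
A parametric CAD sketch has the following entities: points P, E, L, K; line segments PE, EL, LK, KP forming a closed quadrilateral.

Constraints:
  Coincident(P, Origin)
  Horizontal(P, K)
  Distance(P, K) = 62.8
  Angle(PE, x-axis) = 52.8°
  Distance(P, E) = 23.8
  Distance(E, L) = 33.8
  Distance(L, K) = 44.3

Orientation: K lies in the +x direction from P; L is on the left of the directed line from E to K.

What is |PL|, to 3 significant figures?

57.0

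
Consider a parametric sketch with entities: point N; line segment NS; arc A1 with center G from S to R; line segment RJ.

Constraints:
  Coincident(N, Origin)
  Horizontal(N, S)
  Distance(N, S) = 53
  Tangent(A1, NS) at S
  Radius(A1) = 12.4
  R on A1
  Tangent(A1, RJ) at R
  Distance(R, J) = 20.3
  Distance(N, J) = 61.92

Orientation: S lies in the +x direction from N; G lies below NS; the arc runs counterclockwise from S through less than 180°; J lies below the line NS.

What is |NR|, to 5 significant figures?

45.339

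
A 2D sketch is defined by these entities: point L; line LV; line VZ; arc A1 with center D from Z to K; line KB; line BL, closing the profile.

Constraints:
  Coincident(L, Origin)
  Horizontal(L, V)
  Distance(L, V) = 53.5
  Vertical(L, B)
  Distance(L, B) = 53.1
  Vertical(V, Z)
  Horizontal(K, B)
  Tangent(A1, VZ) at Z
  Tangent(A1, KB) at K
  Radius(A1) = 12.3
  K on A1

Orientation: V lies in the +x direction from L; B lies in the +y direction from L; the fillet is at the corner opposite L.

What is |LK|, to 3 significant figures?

67.2

L is at the origin; L and V share the same y with |LV| = 53.5 and V on the +x side, so V = (53.5, 0.00). LB is vertical with |LB| = 53.1 and B on the +y side, so B = (0.00, 53.1). The virtual corner opposite L is at (53.5, 53.1). A1 meets VZ tangentially, so DZ is at right angles to VZ and tangency of A1 to KB means the radius DK is perpendicular to KB, with radius 12.3, so the center D sits 12.3 in from both sides at D = (41.2, 40.8). That places the tangent points at Z = (53.5, 40.8) on VZ and K = (41.2, 53.1) on KB. Then |LK| = |K − L| = 67.2.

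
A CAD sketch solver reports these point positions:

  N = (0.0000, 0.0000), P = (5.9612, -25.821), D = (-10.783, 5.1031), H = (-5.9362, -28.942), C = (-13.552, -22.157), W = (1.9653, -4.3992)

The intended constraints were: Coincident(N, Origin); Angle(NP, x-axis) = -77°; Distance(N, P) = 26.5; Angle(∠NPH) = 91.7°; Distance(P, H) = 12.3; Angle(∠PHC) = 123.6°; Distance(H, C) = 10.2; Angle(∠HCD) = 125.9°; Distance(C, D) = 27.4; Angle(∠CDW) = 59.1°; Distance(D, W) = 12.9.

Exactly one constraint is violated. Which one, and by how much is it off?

Distance(D, W) = 12.9 — off by 3.00.

N = (0.00, 0.00) ✓; NP at -77.00° ✓; |NP| = 26.50 ✓; ∠NPH = 91.70° ✓; |PH| = 12.30 ✓; ∠PHC = 123.6° ✓; |HC| = 10.20 ✓; ∠HCD = 125.9° ✓; |CD| = 27.40 ✓; ∠CDW = 59.10° ✓; |DW| = 15.90 ✗.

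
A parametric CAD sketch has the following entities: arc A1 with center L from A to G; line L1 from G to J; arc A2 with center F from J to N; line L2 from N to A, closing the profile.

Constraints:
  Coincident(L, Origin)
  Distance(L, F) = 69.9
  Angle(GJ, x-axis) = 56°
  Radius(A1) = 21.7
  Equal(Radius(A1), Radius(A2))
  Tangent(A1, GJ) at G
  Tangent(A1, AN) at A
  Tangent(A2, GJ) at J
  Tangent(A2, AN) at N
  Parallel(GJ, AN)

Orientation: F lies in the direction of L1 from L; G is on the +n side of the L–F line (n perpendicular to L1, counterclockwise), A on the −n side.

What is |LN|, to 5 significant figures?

73.191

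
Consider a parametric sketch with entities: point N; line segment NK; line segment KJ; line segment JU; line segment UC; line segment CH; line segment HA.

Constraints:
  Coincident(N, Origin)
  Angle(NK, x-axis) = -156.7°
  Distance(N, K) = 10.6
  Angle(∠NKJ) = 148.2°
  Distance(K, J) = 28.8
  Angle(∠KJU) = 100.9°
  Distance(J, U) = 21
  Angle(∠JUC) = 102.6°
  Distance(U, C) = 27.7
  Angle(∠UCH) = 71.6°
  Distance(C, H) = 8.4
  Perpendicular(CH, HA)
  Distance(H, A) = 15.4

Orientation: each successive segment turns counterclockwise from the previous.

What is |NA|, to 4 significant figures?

35.02

∠UCH = 71.6° gives CH at 140.0° from the x-axis; with |CH| = 8.4, H = (5.585, -22.95). CH ⟂ HA, so HA runs at -130.0°; with |HA| = 15.4, A = (-4.314, -34.75). Then |NA| = |A − N| = 35.02.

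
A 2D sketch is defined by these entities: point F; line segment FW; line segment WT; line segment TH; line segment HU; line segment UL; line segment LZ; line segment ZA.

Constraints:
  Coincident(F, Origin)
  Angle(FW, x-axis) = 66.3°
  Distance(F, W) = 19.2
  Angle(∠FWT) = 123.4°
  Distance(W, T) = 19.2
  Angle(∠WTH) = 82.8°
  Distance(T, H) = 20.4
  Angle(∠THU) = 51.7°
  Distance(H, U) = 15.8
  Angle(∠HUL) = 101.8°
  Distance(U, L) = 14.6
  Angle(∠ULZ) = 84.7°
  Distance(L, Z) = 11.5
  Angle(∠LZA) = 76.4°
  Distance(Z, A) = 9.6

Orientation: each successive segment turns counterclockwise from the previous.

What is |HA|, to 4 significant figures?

10.48

F is at the origin; FW runs at 66.3° with length 19.2, so W = (7.717, 17.58). ∠FWT = 123.4° gives WT at 122.9° from the x-axis; with |WT| = 19.2, T = (-2.712, 33.70). ∠WTH = 82.8° gives TH at -139.9° from the x-axis; with |TH| = 20.4, H = (-18.32, 20.56). ∠THU = 51.7° gives HU at -11.60° from the x-axis; with |HU| = 15.8, U = (-2.839, 17.38). ∠HUL = 101.8° gives UL at 66.60° from the x-axis; with |UL| = 14.6, L = (2.960, 30.78). ∠ULZ = 84.7° gives LZ at 161.9° from the x-axis; with |LZ| = 11.5, Z = (-7.971, 34.36). ∠LZA = 76.4° gives ZA at -94.50° from the x-axis; with |ZA| = 9.6, A = (-8.724, 24.79). Then |HA| = |A − H| = 10.48.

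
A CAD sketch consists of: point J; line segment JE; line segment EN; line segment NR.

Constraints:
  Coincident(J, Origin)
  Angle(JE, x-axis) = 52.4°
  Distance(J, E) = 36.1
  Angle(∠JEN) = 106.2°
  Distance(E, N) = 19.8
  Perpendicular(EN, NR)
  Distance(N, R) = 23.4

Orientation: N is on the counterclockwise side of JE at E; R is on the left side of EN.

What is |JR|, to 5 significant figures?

31.926

J is at the origin; JE runs at 52.4° with length 36.1, so E = 36.1·(cos 52.4°, sin 52.4°) = (22.026, 28.602). ∠JEN = 106.2°, so EN runs at 52.4° + (180° − 106.2°) = 126.20° from the x-axis; with |EN| = 19.8, N = E + 19.8·(cos 126.20°, sin 126.20°) = (10.332, 44.579). The perpendicularity gives NR at right angles to EN; with |NR| = 23.4 on the left of EN, R = N + 23.4·(-0.80696, -0.59061) = (-8.5506, 30.759). Then |JR| = |R − J| = 31.926.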